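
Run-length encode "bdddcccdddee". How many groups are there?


Input: bdddcccdddee
Scanning for consecutive runs:
  Group 1: 'b' x 1 (positions 0-0)
  Group 2: 'd' x 3 (positions 1-3)
  Group 3: 'c' x 3 (positions 4-6)
  Group 4: 'd' x 3 (positions 7-9)
  Group 5: 'e' x 2 (positions 10-11)
Total groups: 5

5


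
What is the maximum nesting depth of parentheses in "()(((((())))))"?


Input: "()(((((())))))"
Tracking depth:
  Position 0 '(': depth becomes 1
  Position 1 ')': depth becomes 0
  Position 2 '(': depth becomes 1
  Position 3 '(': depth becomes 2
  Position 4 '(': depth becomes 3
  Position 5 '(': depth becomes 4
  Position 6 '(': depth becomes 5
  Position 7 '(': depth becomes 6
  Position 8 ')': depth becomes 5
  Position 9 ')': depth becomes 4
  Position 10 ')': depth becomes 3
  Position 11 ')': depth becomes 2
  Position 12 ')': depth becomes 1
  Position 13 ')': depth becomes 0
Maximum depth reached: 6

6


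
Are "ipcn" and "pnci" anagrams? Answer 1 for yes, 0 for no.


Strings: "ipcn", "pnci"
Sorted first:  cinp
Sorted second: cinp
Sorted forms match => anagrams

1


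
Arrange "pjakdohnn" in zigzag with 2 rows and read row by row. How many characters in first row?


Zigzag "pjakdohnn" into 2 rows:
Placing characters:
  'p' => row 0
  'j' => row 1
  'a' => row 0
  'k' => row 1
  'd' => row 0
  'o' => row 1
  'h' => row 0
  'n' => row 1
  'n' => row 0
Rows:
  Row 0: "padhn"
  Row 1: "jkon"
First row length: 5

5


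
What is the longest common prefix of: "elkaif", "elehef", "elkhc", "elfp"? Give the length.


Words: elkaif, elehef, elkhc, elfp
  Position 0: all 'e' => match
  Position 1: all 'l' => match
  Position 2: ('k', 'e', 'k', 'f') => mismatch, stop
LCP = "el" (length 2)

2


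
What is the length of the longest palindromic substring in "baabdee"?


Input: "baabdee"
Checking substrings for palindromes:
  [0:4] "baab" (len 4) => palindrome
  [1:3] "aa" (len 2) => palindrome
  [5:7] "ee" (len 2) => palindrome
Longest palindromic substring: "baab" with length 4

4


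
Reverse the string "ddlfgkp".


Input: ddlfgkp
Reading characters right to left:
  Position 6: 'p'
  Position 5: 'k'
  Position 4: 'g'
  Position 3: 'f'
  Position 2: 'l'
  Position 1: 'd'
  Position 0: 'd'
Reversed: pkgfldd

pkgfldd


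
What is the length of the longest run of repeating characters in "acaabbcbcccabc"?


Input: "acaabbcbcccabc"
Scanning for longest run:
  Position 1 ('c'): new char, reset run to 1
  Position 2 ('a'): new char, reset run to 1
  Position 3 ('a'): continues run of 'a', length=2
  Position 4 ('b'): new char, reset run to 1
  Position 5 ('b'): continues run of 'b', length=2
  Position 6 ('c'): new char, reset run to 1
  Position 7 ('b'): new char, reset run to 1
  Position 8 ('c'): new char, reset run to 1
  Position 9 ('c'): continues run of 'c', length=2
  Position 10 ('c'): continues run of 'c', length=3
  Position 11 ('a'): new char, reset run to 1
  Position 12 ('b'): new char, reset run to 1
  Position 13 ('c'): new char, reset run to 1
Longest run: 'c' with length 3

3


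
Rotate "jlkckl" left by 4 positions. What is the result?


Input: "jlkckl", rotate left by 4
First 4 characters: "jlkc"
Remaining characters: "kl"
Concatenate remaining + first: "kl" + "jlkc" = "kljlkc"

kljlkc


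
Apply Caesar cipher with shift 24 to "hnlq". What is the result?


Caesar cipher: shift "hnlq" by 24
  'h' (pos 7) + 24 = pos 5 = 'f'
  'n' (pos 13) + 24 = pos 11 = 'l'
  'l' (pos 11) + 24 = pos 9 = 'j'
  'q' (pos 16) + 24 = pos 14 = 'o'
Result: fljo

fljo


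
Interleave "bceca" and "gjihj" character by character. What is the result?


Interleaving "bceca" and "gjihj":
  Position 0: 'b' from first, 'g' from second => "bg"
  Position 1: 'c' from first, 'j' from second => "cj"
  Position 2: 'e' from first, 'i' from second => "ei"
  Position 3: 'c' from first, 'h' from second => "ch"
  Position 4: 'a' from first, 'j' from second => "aj"
Result: bgcjeichaj

bgcjeichaj


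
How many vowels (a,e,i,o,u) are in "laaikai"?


Input: laaikai
Checking each character:
  'l' at position 0: consonant
  'a' at position 1: vowel (running total: 1)
  'a' at position 2: vowel (running total: 2)
  'i' at position 3: vowel (running total: 3)
  'k' at position 4: consonant
  'a' at position 5: vowel (running total: 4)
  'i' at position 6: vowel (running total: 5)
Total vowels: 5

5


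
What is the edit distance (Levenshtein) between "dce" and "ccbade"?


Computing edit distance: "dce" -> "ccbade"
DP table:
           c    c    b    a    d    e
      0    1    2    3    4    5    6
  d   1    1    2    3    4    4    5
  c   2    1    1    2    3    4    5
  e   3    2    2    2    3    4    4
Edit distance = dp[3][6] = 4

4


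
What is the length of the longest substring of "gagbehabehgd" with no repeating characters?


Input: "gagbehabehgd"
Sliding window (track last position of each char):
  Position 0 ('g'): window [0,0] length 1 -- new best
  Position 1 ('a'): window [0,1] length 2 -- new best
  Position 2 ('g'): repeat (last at 0), move window start to 1
  Position 2 ('g'): window [1,2] length 2
  Position 3 ('b'): window [1,3] length 3 -- new best
  Position 4 ('e'): window [1,4] length 4 -- new best
  Position 5 ('h'): window [1,5] length 5 -- new best
  Position 6 ('a'): repeat (last at 1), move window start to 2
  Position 6 ('a'): window [2,6] length 5
  Position 7 ('b'): repeat (last at 3), move window start to 4
  Position 7 ('b'): window [4,7] length 4
  Position 8 ('e'): repeat (last at 4), move window start to 5
  Position 8 ('e'): window [5,8] length 4
  Position 9 ('h'): repeat (last at 5), move window start to 6
  Position 9 ('h'): window [6,9] length 4
  Position 10 ('g'): window [6,10] length 5
  Position 11 ('d'): window [6,11] length 6 -- new best
Longest substring with no repeats: "abehgd" with length 6

6


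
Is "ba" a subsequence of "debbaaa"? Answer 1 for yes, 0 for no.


Check if "ba" is a subsequence of "debbaaa"
Greedy scan:
  Position 0 ('d'): no match needed
  Position 1 ('e'): no match needed
  Position 2 ('b'): matches sub[0] = 'b'
  Position 3 ('b'): no match needed
  Position 4 ('a'): matches sub[1] = 'a'
  Position 5 ('a'): no match needed
  Position 6 ('a'): no match needed
All 2 characters matched => is a subsequence

1


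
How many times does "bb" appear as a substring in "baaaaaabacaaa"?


Searching for "bb" in "baaaaaabacaaa"
Scanning each position:
  Position 0: "ba" => no
  Position 1: "aa" => no
  Position 2: "aa" => no
  Position 3: "aa" => no
  Position 4: "aa" => no
  Position 5: "aa" => no
  Position 6: "ab" => no
  Position 7: "ba" => no
  Position 8: "ac" => no
  Position 9: "ca" => no
  Position 10: "aa" => no
  Position 11: "aa" => no
Total occurrences: 0

0


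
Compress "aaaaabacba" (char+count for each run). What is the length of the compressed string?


Input: aaaaabacba
Runs:
  'a' x 5 => "a5"
  'b' x 1 => "b1"
  'a' x 1 => "a1"
  'c' x 1 => "c1"
  'b' x 1 => "b1"
  'a' x 1 => "a1"
Compressed: "a5b1a1c1b1a1"
Compressed length: 12

12


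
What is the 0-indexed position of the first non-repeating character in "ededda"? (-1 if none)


Input: ededda
Character frequencies:
  'a': 1
  'd': 3
  'e': 2
Scanning left to right for freq == 1:
  Position 0 ('e'): freq=2, skip
  Position 1 ('d'): freq=3, skip
  Position 2 ('e'): freq=2, skip
  Position 3 ('d'): freq=3, skip
  Position 4 ('d'): freq=3, skip
  Position 5 ('a'): unique! => answer = 5

5


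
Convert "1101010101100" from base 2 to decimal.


Input: "1101010101100" in base 2
Positional expansion:
  Digit '1' (value 1) x 2^12 = 4096
  Digit '1' (value 1) x 2^11 = 2048
  Digit '0' (value 0) x 2^10 = 0
  Digit '1' (value 1) x 2^9 = 512
  Digit '0' (value 0) x 2^8 = 0
  Digit '1' (value 1) x 2^7 = 128
  Digit '0' (value 0) x 2^6 = 0
  Digit '1' (value 1) x 2^5 = 32
  Digit '0' (value 0) x 2^4 = 0
  Digit '1' (value 1) x 2^3 = 8
  Digit '1' (value 1) x 2^2 = 4
  Digit '0' (value 0) x 2^1 = 0
  Digit '0' (value 0) x 2^0 = 0
Sum = 6828

6828


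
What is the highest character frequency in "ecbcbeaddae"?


Input: ecbcbeaddae
Character counts:
  'a': 2
  'b': 2
  'c': 2
  'd': 2
  'e': 3
Maximum frequency: 3

3


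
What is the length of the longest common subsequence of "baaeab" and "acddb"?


LCS of "baaeab" and "acddb"
DP table:
           a    c    d    d    b
      0    0    0    0    0    0
  b   0    0    0    0    0    1
  a   0    1    1    1    1    1
  a   0    1    1    1    1    1
  e   0    1    1    1    1    1
  a   0    1    1    1    1    1
  b   0    1    1    1    1    2
LCS length = dp[6][5] = 2

2


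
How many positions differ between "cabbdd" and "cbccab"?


Comparing "cabbdd" and "cbccab" position by position:
  Position 0: 'c' vs 'c' => same
  Position 1: 'a' vs 'b' => DIFFER
  Position 2: 'b' vs 'c' => DIFFER
  Position 3: 'b' vs 'c' => DIFFER
  Position 4: 'd' vs 'a' => DIFFER
  Position 5: 'd' vs 'b' => DIFFER
Positions that differ: 5

5


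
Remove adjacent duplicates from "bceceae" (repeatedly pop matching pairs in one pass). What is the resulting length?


Input: bceceae
Stack-based adjacent duplicate removal:
  Read 'b': push. Stack: b
  Read 'c': push. Stack: bc
  Read 'e': push. Stack: bce
  Read 'c': push. Stack: bcec
  Read 'e': push. Stack: bcece
  Read 'a': push. Stack: bcecea
  Read 'e': push. Stack: bceceae
Final stack: "bceceae" (length 7)

7


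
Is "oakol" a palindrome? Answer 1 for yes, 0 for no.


Input: oakol
Reversed: lokao
  Compare pos 0 ('o') with pos 4 ('l'): MISMATCH
  Compare pos 1 ('a') with pos 3 ('o'): MISMATCH
Result: not a palindrome

0


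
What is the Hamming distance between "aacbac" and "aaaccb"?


Comparing "aacbac" and "aaaccb" position by position:
  Position 0: 'a' vs 'a' => same
  Position 1: 'a' vs 'a' => same
  Position 2: 'c' vs 'a' => differ
  Position 3: 'b' vs 'c' => differ
  Position 4: 'a' vs 'c' => differ
  Position 5: 'c' vs 'b' => differ
Total differences (Hamming distance): 4

4


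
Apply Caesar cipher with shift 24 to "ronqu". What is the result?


Caesar cipher: shift "ronqu" by 24
  'r' (pos 17) + 24 = pos 15 = 'p'
  'o' (pos 14) + 24 = pos 12 = 'm'
  'n' (pos 13) + 24 = pos 11 = 'l'
  'q' (pos 16) + 24 = pos 14 = 'o'
  'u' (pos 20) + 24 = pos 18 = 's'
Result: pmlos

pmlos


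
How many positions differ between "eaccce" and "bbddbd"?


Comparing "eaccce" and "bbddbd" position by position:
  Position 0: 'e' vs 'b' => DIFFER
  Position 1: 'a' vs 'b' => DIFFER
  Position 2: 'c' vs 'd' => DIFFER
  Position 3: 'c' vs 'd' => DIFFER
  Position 4: 'c' vs 'b' => DIFFER
  Position 5: 'e' vs 'd' => DIFFER
Positions that differ: 6

6


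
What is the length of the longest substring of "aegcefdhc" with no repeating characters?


Input: "aegcefdhc"
Sliding window (track last position of each char):
  Position 0 ('a'): window [0,0] length 1 -- new best
  Position 1 ('e'): window [0,1] length 2 -- new best
  Position 2 ('g'): window [0,2] length 3 -- new best
  Position 3 ('c'): window [0,3] length 4 -- new best
  Position 4 ('e'): repeat (last at 1), move window start to 2
  Position 4 ('e'): window [2,4] length 3
  Position 5 ('f'): window [2,5] length 4
  Position 6 ('d'): window [2,6] length 5 -- new best
  Position 7 ('h'): window [2,7] length 6 -- new best
  Position 8 ('c'): repeat (last at 3), move window start to 4
  Position 8 ('c'): window [4,8] length 5
Longest substring with no repeats: "gcefdh" with length 6

6


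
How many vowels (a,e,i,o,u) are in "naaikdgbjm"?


Input: naaikdgbjm
Checking each character:
  'n' at position 0: consonant
  'a' at position 1: vowel (running total: 1)
  'a' at position 2: vowel (running total: 2)
  'i' at position 3: vowel (running total: 3)
  'k' at position 4: consonant
  'd' at position 5: consonant
  'g' at position 6: consonant
  'b' at position 7: consonant
  'j' at position 8: consonant
  'm' at position 9: consonant
Total vowels: 3

3


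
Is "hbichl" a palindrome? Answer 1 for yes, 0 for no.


Input: hbichl
Reversed: lhcibh
  Compare pos 0 ('h') with pos 5 ('l'): MISMATCH
  Compare pos 1 ('b') with pos 4 ('h'): MISMATCH
  Compare pos 2 ('i') with pos 3 ('c'): MISMATCH
Result: not a palindrome

0


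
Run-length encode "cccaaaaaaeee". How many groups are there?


Input: cccaaaaaaeee
Scanning for consecutive runs:
  Group 1: 'c' x 3 (positions 0-2)
  Group 2: 'a' x 6 (positions 3-8)
  Group 3: 'e' x 3 (positions 9-11)
Total groups: 3

3


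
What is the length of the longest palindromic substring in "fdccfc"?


Input: "fdccfc"
Checking substrings for palindromes:
  [3:6] "cfc" (len 3) => palindrome
  [2:4] "cc" (len 2) => palindrome
Longest palindromic substring: "cfc" with length 3

3


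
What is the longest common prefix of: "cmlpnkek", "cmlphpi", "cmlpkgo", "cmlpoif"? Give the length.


Words: cmlpnkek, cmlphpi, cmlpkgo, cmlpoif
  Position 0: all 'c' => match
  Position 1: all 'm' => match
  Position 2: all 'l' => match
  Position 3: all 'p' => match
  Position 4: ('n', 'h', 'k', 'o') => mismatch, stop
LCP = "cmlp" (length 4)

4


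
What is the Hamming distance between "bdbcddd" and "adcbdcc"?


Comparing "bdbcddd" and "adcbdcc" position by position:
  Position 0: 'b' vs 'a' => differ
  Position 1: 'd' vs 'd' => same
  Position 2: 'b' vs 'c' => differ
  Position 3: 'c' vs 'b' => differ
  Position 4: 'd' vs 'd' => same
  Position 5: 'd' vs 'c' => differ
  Position 6: 'd' vs 'c' => differ
Total differences (Hamming distance): 5

5


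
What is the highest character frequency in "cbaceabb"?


Input: cbaceabb
Character counts:
  'a': 2
  'b': 3
  'c': 2
  'e': 1
Maximum frequency: 3

3


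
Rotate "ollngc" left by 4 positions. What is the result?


Input: "ollngc", rotate left by 4
First 4 characters: "olln"
Remaining characters: "gc"
Concatenate remaining + first: "gc" + "olln" = "gcolln"

gcolln


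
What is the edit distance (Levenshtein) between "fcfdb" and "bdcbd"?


Computing edit distance: "fcfdb" -> "bdcbd"
DP table:
           b    d    c    b    d
      0    1    2    3    4    5
  f   1    1    2    3    4    5
  c   2    2    2    2    3    4
  f   3    3    3    3    3    4
  d   4    4    3    4    4    3
  b   5    4    4    4    4    4
Edit distance = dp[5][5] = 4

4


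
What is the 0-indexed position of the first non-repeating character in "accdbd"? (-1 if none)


Input: accdbd
Character frequencies:
  'a': 1
  'b': 1
  'c': 2
  'd': 2
Scanning left to right for freq == 1:
  Position 0 ('a'): unique! => answer = 0

0


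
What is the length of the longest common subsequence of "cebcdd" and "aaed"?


LCS of "cebcdd" and "aaed"
DP table:
           a    a    e    d
      0    0    0    0    0
  c   0    0    0    0    0
  e   0    0    0    1    1
  b   0    0    0    1    1
  c   0    0    0    1    1
  d   0    0    0    1    2
  d   0    0    0    1    2
LCS length = dp[6][4] = 2

2


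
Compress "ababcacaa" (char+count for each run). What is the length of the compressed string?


Input: ababcacaa
Runs:
  'a' x 1 => "a1"
  'b' x 1 => "b1"
  'a' x 1 => "a1"
  'b' x 1 => "b1"
  'c' x 1 => "c1"
  'a' x 1 => "a1"
  'c' x 1 => "c1"
  'a' x 2 => "a2"
Compressed: "a1b1a1b1c1a1c1a2"
Compressed length: 16

16


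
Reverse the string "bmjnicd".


Input: bmjnicd
Reading characters right to left:
  Position 6: 'd'
  Position 5: 'c'
  Position 4: 'i'
  Position 3: 'n'
  Position 2: 'j'
  Position 1: 'm'
  Position 0: 'b'
Reversed: dcinjmb

dcinjmb


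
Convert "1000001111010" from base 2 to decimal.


Input: "1000001111010" in base 2
Positional expansion:
  Digit '1' (value 1) x 2^12 = 4096
  Digit '0' (value 0) x 2^11 = 0
  Digit '0' (value 0) x 2^10 = 0
  Digit '0' (value 0) x 2^9 = 0
  Digit '0' (value 0) x 2^8 = 0
  Digit '0' (value 0) x 2^7 = 0
  Digit '1' (value 1) x 2^6 = 64
  Digit '1' (value 1) x 2^5 = 32
  Digit '1' (value 1) x 2^4 = 16
  Digit '1' (value 1) x 2^3 = 8
  Digit '0' (value 0) x 2^2 = 0
  Digit '1' (value 1) x 2^1 = 2
  Digit '0' (value 0) x 2^0 = 0
Sum = 4218

4218


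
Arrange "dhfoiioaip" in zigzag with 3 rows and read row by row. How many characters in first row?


Zigzag "dhfoiioaip" into 3 rows:
Placing characters:
  'd' => row 0
  'h' => row 1
  'f' => row 2
  'o' => row 1
  'i' => row 0
  'i' => row 1
  'o' => row 2
  'a' => row 1
  'i' => row 0
  'p' => row 1
Rows:
  Row 0: "dii"
  Row 1: "hoiap"
  Row 2: "fo"
First row length: 3

3


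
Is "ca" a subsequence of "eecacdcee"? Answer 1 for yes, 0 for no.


Check if "ca" is a subsequence of "eecacdcee"
Greedy scan:
  Position 0 ('e'): no match needed
  Position 1 ('e'): no match needed
  Position 2 ('c'): matches sub[0] = 'c'
  Position 3 ('a'): matches sub[1] = 'a'
  Position 4 ('c'): no match needed
  Position 5 ('d'): no match needed
  Position 6 ('c'): no match needed
  Position 7 ('e'): no match needed
  Position 8 ('e'): no match needed
All 2 characters matched => is a subsequence

1


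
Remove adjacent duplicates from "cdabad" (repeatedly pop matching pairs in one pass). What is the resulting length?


Input: cdabad
Stack-based adjacent duplicate removal:
  Read 'c': push. Stack: c
  Read 'd': push. Stack: cd
  Read 'a': push. Stack: cda
  Read 'b': push. Stack: cdab
  Read 'a': push. Stack: cdaba
  Read 'd': push. Stack: cdabad
Final stack: "cdabad" (length 6)

6


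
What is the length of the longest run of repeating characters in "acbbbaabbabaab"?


Input: "acbbbaabbabaab"
Scanning for longest run:
  Position 1 ('c'): new char, reset run to 1
  Position 2 ('b'): new char, reset run to 1
  Position 3 ('b'): continues run of 'b', length=2
  Position 4 ('b'): continues run of 'b', length=3
  Position 5 ('a'): new char, reset run to 1
  Position 6 ('a'): continues run of 'a', length=2
  Position 7 ('b'): new char, reset run to 1
  Position 8 ('b'): continues run of 'b', length=2
  Position 9 ('a'): new char, reset run to 1
  Position 10 ('b'): new char, reset run to 1
  Position 11 ('a'): new char, reset run to 1
  Position 12 ('a'): continues run of 'a', length=2
  Position 13 ('b'): new char, reset run to 1
Longest run: 'b' with length 3

3


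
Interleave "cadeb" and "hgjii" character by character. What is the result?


Interleaving "cadeb" and "hgjii":
  Position 0: 'c' from first, 'h' from second => "ch"
  Position 1: 'a' from first, 'g' from second => "ag"
  Position 2: 'd' from first, 'j' from second => "dj"
  Position 3: 'e' from first, 'i' from second => "ei"
  Position 4: 'b' from first, 'i' from second => "bi"
Result: chagdjeibi

chagdjeibi


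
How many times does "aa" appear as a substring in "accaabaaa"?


Searching for "aa" in "accaabaaa"
Scanning each position:
  Position 0: "ac" => no
  Position 1: "cc" => no
  Position 2: "ca" => no
  Position 3: "aa" => MATCH
  Position 4: "ab" => no
  Position 5: "ba" => no
  Position 6: "aa" => MATCH
  Position 7: "aa" => MATCH
Total occurrences: 3

3


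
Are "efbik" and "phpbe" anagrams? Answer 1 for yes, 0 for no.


Strings: "efbik", "phpbe"
Sorted first:  befik
Sorted second: behpp
Differ at position 2: 'f' vs 'h' => not anagrams

0


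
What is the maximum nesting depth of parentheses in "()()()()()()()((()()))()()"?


Input: "()()()()()()()((()()))()()"
Tracking depth:
  Position 0 '(': depth becomes 1
  Position 1 ')': depth becomes 0
  Position 2 '(': depth becomes 1
  Position 3 ')': depth becomes 0
  Position 4 '(': depth becomes 1
  Position 5 ')': depth becomes 0
  Position 6 '(': depth becomes 1
  Position 7 ')': depth becomes 0
  Position 8 '(': depth becomes 1
  Position 9 ')': depth becomes 0
  Position 10 '(': depth becomes 1
  Position 11 ')': depth becomes 0
  Position 12 '(': depth becomes 1
  Position 13 ')': depth becomes 0
  Position 14 '(': depth becomes 1
  Position 15 '(': depth becomes 2
  Position 16 '(': depth becomes 3
  Position 17 ')': depth becomes 2
  Position 18 '(': depth becomes 3
  Position 19 ')': depth becomes 2
  Position 20 ')': depth becomes 1
  Position 21 ')': depth becomes 0
  Position 22 '(': depth becomes 1
  Position 23 ')': depth becomes 0
  Position 24 '(': depth becomes 1
  Position 25 ')': depth becomes 0
Maximum depth reached: 3

3


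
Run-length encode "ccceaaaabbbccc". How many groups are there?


Input: ccceaaaabbbccc
Scanning for consecutive runs:
  Group 1: 'c' x 3 (positions 0-2)
  Group 2: 'e' x 1 (positions 3-3)
  Group 3: 'a' x 4 (positions 4-7)
  Group 4: 'b' x 3 (positions 8-10)
  Group 5: 'c' x 3 (positions 11-13)
Total groups: 5

5


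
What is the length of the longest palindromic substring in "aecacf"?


Input: "aecacf"
Checking substrings for palindromes:
  [2:5] "cac" (len 3) => palindrome
Longest palindromic substring: "cac" with length 3

3


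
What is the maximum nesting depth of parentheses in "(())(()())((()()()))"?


Input: "(())(()())((()()()))"
Tracking depth:
  Position 0 '(': depth becomes 1
  Position 1 '(': depth becomes 2
  Position 2 ')': depth becomes 1
  Position 3 ')': depth becomes 0
  Position 4 '(': depth becomes 1
  Position 5 '(': depth becomes 2
  Position 6 ')': depth becomes 1
  Position 7 '(': depth becomes 2
  Position 8 ')': depth becomes 1
  Position 9 ')': depth becomes 0
  Position 10 '(': depth becomes 1
  Position 11 '(': depth becomes 2
  Position 12 '(': depth becomes 3
  Position 13 ')': depth becomes 2
  Position 14 '(': depth becomes 3
  Position 15 ')': depth becomes 2
  Position 16 '(': depth becomes 3
  Position 17 ')': depth becomes 2
  Position 18 ')': depth becomes 1
  Position 19 ')': depth becomes 0
Maximum depth reached: 3

3


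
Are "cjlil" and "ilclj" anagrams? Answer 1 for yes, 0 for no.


Strings: "cjlil", "ilclj"
Sorted first:  cijll
Sorted second: cijll
Sorted forms match => anagrams

1


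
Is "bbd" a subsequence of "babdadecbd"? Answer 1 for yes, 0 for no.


Check if "bbd" is a subsequence of "babdadecbd"
Greedy scan:
  Position 0 ('b'): matches sub[0] = 'b'
  Position 1 ('a'): no match needed
  Position 2 ('b'): matches sub[1] = 'b'
  Position 3 ('d'): matches sub[2] = 'd'
  Position 4 ('a'): no match needed
  Position 5 ('d'): no match needed
  Position 6 ('e'): no match needed
  Position 7 ('c'): no match needed
  Position 8 ('b'): no match needed
  Position 9 ('d'): no match needed
All 3 characters matched => is a subsequence

1


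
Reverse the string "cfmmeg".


Input: cfmmeg
Reading characters right to left:
  Position 5: 'g'
  Position 4: 'e'
  Position 3: 'm'
  Position 2: 'm'
  Position 1: 'f'
  Position 0: 'c'
Reversed: gemmfc

gemmfc


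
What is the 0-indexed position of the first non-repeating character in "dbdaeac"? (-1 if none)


Input: dbdaeac
Character frequencies:
  'a': 2
  'b': 1
  'c': 1
  'd': 2
  'e': 1
Scanning left to right for freq == 1:
  Position 0 ('d'): freq=2, skip
  Position 1 ('b'): unique! => answer = 1

1


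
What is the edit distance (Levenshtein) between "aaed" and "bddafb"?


Computing edit distance: "aaed" -> "bddafb"
DP table:
           b    d    d    a    f    b
      0    1    2    3    4    5    6
  a   1    1    2    3    3    4    5
  a   2    2    2    3    3    4    5
  e   3    3    3    3    4    4    5
  d   4    4    3    3    4    5    5
Edit distance = dp[4][6] = 5

5


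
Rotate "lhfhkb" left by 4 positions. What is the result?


Input: "lhfhkb", rotate left by 4
First 4 characters: "lhfh"
Remaining characters: "kb"
Concatenate remaining + first: "kb" + "lhfh" = "kblhfh"

kblhfh


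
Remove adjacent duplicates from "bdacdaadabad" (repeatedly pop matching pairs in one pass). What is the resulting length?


Input: bdacdaadabad
Stack-based adjacent duplicate removal:
  Read 'b': push. Stack: b
  Read 'd': push. Stack: bd
  Read 'a': push. Stack: bda
  Read 'c': push. Stack: bdac
  Read 'd': push. Stack: bdacd
  Read 'a': push. Stack: bdacda
  Read 'a': matches stack top 'a' => pop. Stack: bdacd
  Read 'd': matches stack top 'd' => pop. Stack: bdac
  Read 'a': push. Stack: bdaca
  Read 'b': push. Stack: bdacab
  Read 'a': push. Stack: bdacaba
  Read 'd': push. Stack: bdacabad
Final stack: "bdacabad" (length 8)

8


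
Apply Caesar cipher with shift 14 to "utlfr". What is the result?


Caesar cipher: shift "utlfr" by 14
  'u' (pos 20) + 14 = pos 8 = 'i'
  't' (pos 19) + 14 = pos 7 = 'h'
  'l' (pos 11) + 14 = pos 25 = 'z'
  'f' (pos 5) + 14 = pos 19 = 't'
  'r' (pos 17) + 14 = pos 5 = 'f'
Result: ihztf

ihztf


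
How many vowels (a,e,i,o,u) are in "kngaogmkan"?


Input: kngaogmkan
Checking each character:
  'k' at position 0: consonant
  'n' at position 1: consonant
  'g' at position 2: consonant
  'a' at position 3: vowel (running total: 1)
  'o' at position 4: vowel (running total: 2)
  'g' at position 5: consonant
  'm' at position 6: consonant
  'k' at position 7: consonant
  'a' at position 8: vowel (running total: 3)
  'n' at position 9: consonant
Total vowels: 3

3


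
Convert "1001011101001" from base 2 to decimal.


Input: "1001011101001" in base 2
Positional expansion:
  Digit '1' (value 1) x 2^12 = 4096
  Digit '0' (value 0) x 2^11 = 0
  Digit '0' (value 0) x 2^10 = 0
  Digit '1' (value 1) x 2^9 = 512
  Digit '0' (value 0) x 2^8 = 0
  Digit '1' (value 1) x 2^7 = 128
  Digit '1' (value 1) x 2^6 = 64
  Digit '1' (value 1) x 2^5 = 32
  Digit '0' (value 0) x 2^4 = 0
  Digit '1' (value 1) x 2^3 = 8
  Digit '0' (value 0) x 2^2 = 0
  Digit '0' (value 0) x 2^1 = 0
  Digit '1' (value 1) x 2^0 = 1
Sum = 4841

4841


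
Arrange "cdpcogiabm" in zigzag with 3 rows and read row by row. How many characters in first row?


Zigzag "cdpcogiabm" into 3 rows:
Placing characters:
  'c' => row 0
  'd' => row 1
  'p' => row 2
  'c' => row 1
  'o' => row 0
  'g' => row 1
  'i' => row 2
  'a' => row 1
  'b' => row 0
  'm' => row 1
Rows:
  Row 0: "cob"
  Row 1: "dcgam"
  Row 2: "pi"
First row length: 3

3


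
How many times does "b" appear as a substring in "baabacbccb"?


Searching for "b" in "baabacbccb"
Scanning each position:
  Position 0: "b" => MATCH
  Position 1: "a" => no
  Position 2: "a" => no
  Position 3: "b" => MATCH
  Position 4: "a" => no
  Position 5: "c" => no
  Position 6: "b" => MATCH
  Position 7: "c" => no
  Position 8: "c" => no
  Position 9: "b" => MATCH
Total occurrences: 4

4


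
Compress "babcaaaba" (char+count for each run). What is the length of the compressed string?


Input: babcaaaba
Runs:
  'b' x 1 => "b1"
  'a' x 1 => "a1"
  'b' x 1 => "b1"
  'c' x 1 => "c1"
  'a' x 3 => "a3"
  'b' x 1 => "b1"
  'a' x 1 => "a1"
Compressed: "b1a1b1c1a3b1a1"
Compressed length: 14

14


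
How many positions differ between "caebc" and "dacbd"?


Comparing "caebc" and "dacbd" position by position:
  Position 0: 'c' vs 'd' => DIFFER
  Position 1: 'a' vs 'a' => same
  Position 2: 'e' vs 'c' => DIFFER
  Position 3: 'b' vs 'b' => same
  Position 4: 'c' vs 'd' => DIFFER
Positions that differ: 3

3


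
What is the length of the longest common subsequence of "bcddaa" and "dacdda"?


LCS of "bcddaa" and "dacdda"
DP table:
           d    a    c    d    d    a
      0    0    0    0    0    0    0
  b   0    0    0    0    0    0    0
  c   0    0    0    1    1    1    1
  d   0    1    1    1    2    2    2
  d   0    1    1    1    2    3    3
  a   0    1    2    2    2    3    4
  a   0    1    2    2    2    3    4
LCS length = dp[6][6] = 4

4


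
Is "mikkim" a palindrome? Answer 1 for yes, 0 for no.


Input: mikkim
Reversed: mikkim
  Compare pos 0 ('m') with pos 5 ('m'): match
  Compare pos 1 ('i') with pos 4 ('i'): match
  Compare pos 2 ('k') with pos 3 ('k'): match
Result: palindrome

1


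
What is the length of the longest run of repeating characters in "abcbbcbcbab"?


Input: "abcbbcbcbab"
Scanning for longest run:
  Position 1 ('b'): new char, reset run to 1
  Position 2 ('c'): new char, reset run to 1
  Position 3 ('b'): new char, reset run to 1
  Position 4 ('b'): continues run of 'b', length=2
  Position 5 ('c'): new char, reset run to 1
  Position 6 ('b'): new char, reset run to 1
  Position 7 ('c'): new char, reset run to 1
  Position 8 ('b'): new char, reset run to 1
  Position 9 ('a'): new char, reset run to 1
  Position 10 ('b'): new char, reset run to 1
Longest run: 'b' with length 2

2


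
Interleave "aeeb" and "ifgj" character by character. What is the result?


Interleaving "aeeb" and "ifgj":
  Position 0: 'a' from first, 'i' from second => "ai"
  Position 1: 'e' from first, 'f' from second => "ef"
  Position 2: 'e' from first, 'g' from second => "eg"
  Position 3: 'b' from first, 'j' from second => "bj"
Result: aiefegbj

aiefegbj


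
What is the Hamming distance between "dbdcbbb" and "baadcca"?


Comparing "dbdcbbb" and "baadcca" position by position:
  Position 0: 'd' vs 'b' => differ
  Position 1: 'b' vs 'a' => differ
  Position 2: 'd' vs 'a' => differ
  Position 3: 'c' vs 'd' => differ
  Position 4: 'b' vs 'c' => differ
  Position 5: 'b' vs 'c' => differ
  Position 6: 'b' vs 'a' => differ
Total differences (Hamming distance): 7

7


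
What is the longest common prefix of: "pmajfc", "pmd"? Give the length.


Words: pmajfc, pmd
  Position 0: all 'p' => match
  Position 1: all 'm' => match
  Position 2: ('a', 'd') => mismatch, stop
LCP = "pm" (length 2)

2


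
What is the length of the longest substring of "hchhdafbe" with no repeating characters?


Input: "hchhdafbe"
Sliding window (track last position of each char):
  Position 0 ('h'): window [0,0] length 1 -- new best
  Position 1 ('c'): window [0,1] length 2 -- new best
  Position 2 ('h'): repeat (last at 0), move window start to 1
  Position 2 ('h'): window [1,2] length 2
  Position 3 ('h'): repeat (last at 2), move window start to 3
  Position 3 ('h'): window [3,3] length 1
  Position 4 ('d'): window [3,4] length 2
  Position 5 ('a'): window [3,5] length 3 -- new best
  Position 6 ('f'): window [3,6] length 4 -- new best
  Position 7 ('b'): window [3,7] length 5 -- new best
  Position 8 ('e'): window [3,8] length 6 -- new best
Longest substring with no repeats: "hdafbe" with length 6

6


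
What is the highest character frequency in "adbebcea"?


Input: adbebcea
Character counts:
  'a': 2
  'b': 2
  'c': 1
  'd': 1
  'e': 2
Maximum frequency: 2

2


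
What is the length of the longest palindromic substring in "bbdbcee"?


Input: "bbdbcee"
Checking substrings for palindromes:
  [1:4] "bdb" (len 3) => palindrome
  [0:2] "bb" (len 2) => palindrome
  [5:7] "ee" (len 2) => palindrome
Longest palindromic substring: "bdb" with length 3

3


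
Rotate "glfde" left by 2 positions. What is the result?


Input: "glfde", rotate left by 2
First 2 characters: "gl"
Remaining characters: "fde"
Concatenate remaining + first: "fde" + "gl" = "fdegl"

fdegl


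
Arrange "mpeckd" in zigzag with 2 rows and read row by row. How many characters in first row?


Zigzag "mpeckd" into 2 rows:
Placing characters:
  'm' => row 0
  'p' => row 1
  'e' => row 0
  'c' => row 1
  'k' => row 0
  'd' => row 1
Rows:
  Row 0: "mek"
  Row 1: "pcd"
First row length: 3

3


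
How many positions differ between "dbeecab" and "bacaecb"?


Comparing "dbeecab" and "bacaecb" position by position:
  Position 0: 'd' vs 'b' => DIFFER
  Position 1: 'b' vs 'a' => DIFFER
  Position 2: 'e' vs 'c' => DIFFER
  Position 3: 'e' vs 'a' => DIFFER
  Position 4: 'c' vs 'e' => DIFFER
  Position 5: 'a' vs 'c' => DIFFER
  Position 6: 'b' vs 'b' => same
Positions that differ: 6

6


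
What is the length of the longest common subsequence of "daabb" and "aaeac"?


LCS of "daabb" and "aaeac"
DP table:
           a    a    e    a    c
      0    0    0    0    0    0
  d   0    0    0    0    0    0
  a   0    1    1    1    1    1
  a   0    1    2    2    2    2
  b   0    1    2    2    2    2
  b   0    1    2    2    2    2
LCS length = dp[5][5] = 2

2


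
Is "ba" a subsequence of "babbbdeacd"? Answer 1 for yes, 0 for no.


Check if "ba" is a subsequence of "babbbdeacd"
Greedy scan:
  Position 0 ('b'): matches sub[0] = 'b'
  Position 1 ('a'): matches sub[1] = 'a'
  Position 2 ('b'): no match needed
  Position 3 ('b'): no match needed
  Position 4 ('b'): no match needed
  Position 5 ('d'): no match needed
  Position 6 ('e'): no match needed
  Position 7 ('a'): no match needed
  Position 8 ('c'): no match needed
  Position 9 ('d'): no match needed
All 2 characters matched => is a subsequence

1


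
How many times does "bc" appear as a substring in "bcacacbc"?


Searching for "bc" in "bcacacbc"
Scanning each position:
  Position 0: "bc" => MATCH
  Position 1: "ca" => no
  Position 2: "ac" => no
  Position 3: "ca" => no
  Position 4: "ac" => no
  Position 5: "cb" => no
  Position 6: "bc" => MATCH
Total occurrences: 2

2


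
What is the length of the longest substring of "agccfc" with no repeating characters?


Input: "agccfc"
Sliding window (track last position of each char):
  Position 0 ('a'): window [0,0] length 1 -- new best
  Position 1 ('g'): window [0,1] length 2 -- new best
  Position 2 ('c'): window [0,2] length 3 -- new best
  Position 3 ('c'): repeat (last at 2), move window start to 3
  Position 3 ('c'): window [3,3] length 1
  Position 4 ('f'): window [3,4] length 2
  Position 5 ('c'): repeat (last at 3), move window start to 4
  Position 5 ('c'): window [4,5] length 2
Longest substring with no repeats: "agc" with length 3

3


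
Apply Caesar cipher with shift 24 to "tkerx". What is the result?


Caesar cipher: shift "tkerx" by 24
  't' (pos 19) + 24 = pos 17 = 'r'
  'k' (pos 10) + 24 = pos 8 = 'i'
  'e' (pos 4) + 24 = pos 2 = 'c'
  'r' (pos 17) + 24 = pos 15 = 'p'
  'x' (pos 23) + 24 = pos 21 = 'v'
Result: ricpv

ricpv


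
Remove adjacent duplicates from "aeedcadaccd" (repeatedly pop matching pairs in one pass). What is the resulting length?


Input: aeedcadaccd
Stack-based adjacent duplicate removal:
  Read 'a': push. Stack: a
  Read 'e': push. Stack: ae
  Read 'e': matches stack top 'e' => pop. Stack: a
  Read 'd': push. Stack: ad
  Read 'c': push. Stack: adc
  Read 'a': push. Stack: adca
  Read 'd': push. Stack: adcad
  Read 'a': push. Stack: adcada
  Read 'c': push. Stack: adcadac
  Read 'c': matches stack top 'c' => pop. Stack: adcada
  Read 'd': push. Stack: adcadad
Final stack: "adcadad" (length 7)

7


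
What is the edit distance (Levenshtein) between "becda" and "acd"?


Computing edit distance: "becda" -> "acd"
DP table:
           a    c    d
      0    1    2    3
  b   1    1    2    3
  e   2    2    2    3
  c   3    3    2    3
  d   4    4    3    2
  a   5    4    4    3
Edit distance = dp[5][3] = 3

3


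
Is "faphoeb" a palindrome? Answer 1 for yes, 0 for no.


Input: faphoeb
Reversed: beohpaf
  Compare pos 0 ('f') with pos 6 ('b'): MISMATCH
  Compare pos 1 ('a') with pos 5 ('e'): MISMATCH
  Compare pos 2 ('p') with pos 4 ('o'): MISMATCH
Result: not a palindrome

0


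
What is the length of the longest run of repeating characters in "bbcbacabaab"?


Input: "bbcbacabaab"
Scanning for longest run:
  Position 1 ('b'): continues run of 'b', length=2
  Position 2 ('c'): new char, reset run to 1
  Position 3 ('b'): new char, reset run to 1
  Position 4 ('a'): new char, reset run to 1
  Position 5 ('c'): new char, reset run to 1
  Position 6 ('a'): new char, reset run to 1
  Position 7 ('b'): new char, reset run to 1
  Position 8 ('a'): new char, reset run to 1
  Position 9 ('a'): continues run of 'a', length=2
  Position 10 ('b'): new char, reset run to 1
Longest run: 'b' with length 2

2


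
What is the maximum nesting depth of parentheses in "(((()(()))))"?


Input: "(((()(()))))"
Tracking depth:
  Position 0 '(': depth becomes 1
  Position 1 '(': depth becomes 2
  Position 2 '(': depth becomes 3
  Position 3 '(': depth becomes 4
  Position 4 ')': depth becomes 3
  Position 5 '(': depth becomes 4
  Position 6 '(': depth becomes 5
  Position 7 ')': depth becomes 4
  Position 8 ')': depth becomes 3
  Position 9 ')': depth becomes 2
  Position 10 ')': depth becomes 1
  Position 11 ')': depth becomes 0
Maximum depth reached: 5

5


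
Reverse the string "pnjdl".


Input: pnjdl
Reading characters right to left:
  Position 4: 'l'
  Position 3: 'd'
  Position 2: 'j'
  Position 1: 'n'
  Position 0: 'p'
Reversed: ldjnp

ldjnp


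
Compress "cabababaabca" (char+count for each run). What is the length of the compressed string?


Input: cabababaabca
Runs:
  'c' x 1 => "c1"
  'a' x 1 => "a1"
  'b' x 1 => "b1"
  'a' x 1 => "a1"
  'b' x 1 => "b1"
  'a' x 1 => "a1"
  'b' x 1 => "b1"
  'a' x 2 => "a2"
  'b' x 1 => "b1"
  'c' x 1 => "c1"
  'a' x 1 => "a1"
Compressed: "c1a1b1a1b1a1b1a2b1c1a1"
Compressed length: 22

22


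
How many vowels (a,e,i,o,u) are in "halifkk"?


Input: halifkk
Checking each character:
  'h' at position 0: consonant
  'a' at position 1: vowel (running total: 1)
  'l' at position 2: consonant
  'i' at position 3: vowel (running total: 2)
  'f' at position 4: consonant
  'k' at position 5: consonant
  'k' at position 6: consonant
Total vowels: 2

2


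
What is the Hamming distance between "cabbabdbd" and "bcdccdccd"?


Comparing "cabbabdbd" and "bcdccdccd" position by position:
  Position 0: 'c' vs 'b' => differ
  Position 1: 'a' vs 'c' => differ
  Position 2: 'b' vs 'd' => differ
  Position 3: 'b' vs 'c' => differ
  Position 4: 'a' vs 'c' => differ
  Position 5: 'b' vs 'd' => differ
  Position 6: 'd' vs 'c' => differ
  Position 7: 'b' vs 'c' => differ
  Position 8: 'd' vs 'd' => same
Total differences (Hamming distance): 8

8


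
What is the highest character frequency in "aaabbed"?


Input: aaabbed
Character counts:
  'a': 3
  'b': 2
  'd': 1
  'e': 1
Maximum frequency: 3

3


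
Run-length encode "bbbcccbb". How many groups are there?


Input: bbbcccbb
Scanning for consecutive runs:
  Group 1: 'b' x 3 (positions 0-2)
  Group 2: 'c' x 3 (positions 3-5)
  Group 3: 'b' x 2 (positions 6-7)
Total groups: 3

3


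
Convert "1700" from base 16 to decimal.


Input: "1700" in base 16
Positional expansion:
  Digit '1' (value 1) x 16^3 = 4096
  Digit '7' (value 7) x 16^2 = 1792
  Digit '0' (value 0) x 16^1 = 0
  Digit '0' (value 0) x 16^0 = 0
Sum = 5888

5888


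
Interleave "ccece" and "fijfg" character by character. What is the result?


Interleaving "ccece" and "fijfg":
  Position 0: 'c' from first, 'f' from second => "cf"
  Position 1: 'c' from first, 'i' from second => "ci"
  Position 2: 'e' from first, 'j' from second => "ej"
  Position 3: 'c' from first, 'f' from second => "cf"
  Position 4: 'e' from first, 'g' from second => "eg"
Result: cfciejcfeg

cfciejcfeg


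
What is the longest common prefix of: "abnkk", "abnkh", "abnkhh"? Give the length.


Words: abnkk, abnkh, abnkhh
  Position 0: all 'a' => match
  Position 1: all 'b' => match
  Position 2: all 'n' => match
  Position 3: all 'k' => match
  Position 4: ('k', 'h', 'h') => mismatch, stop
LCP = "abnk" (length 4)

4


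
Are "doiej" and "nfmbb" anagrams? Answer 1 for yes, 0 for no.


Strings: "doiej", "nfmbb"
Sorted first:  deijo
Sorted second: bbfmn
Differ at position 0: 'd' vs 'b' => not anagrams

0


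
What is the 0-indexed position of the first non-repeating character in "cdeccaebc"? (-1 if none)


Input: cdeccaebc
Character frequencies:
  'a': 1
  'b': 1
  'c': 4
  'd': 1
  'e': 2
Scanning left to right for freq == 1:
  Position 0 ('c'): freq=4, skip
  Position 1 ('d'): unique! => answer = 1

1


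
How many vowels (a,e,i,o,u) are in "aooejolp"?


Input: aooejolp
Checking each character:
  'a' at position 0: vowel (running total: 1)
  'o' at position 1: vowel (running total: 2)
  'o' at position 2: vowel (running total: 3)
  'e' at position 3: vowel (running total: 4)
  'j' at position 4: consonant
  'o' at position 5: vowel (running total: 5)
  'l' at position 6: consonant
  'p' at position 7: consonant
Total vowels: 5

5


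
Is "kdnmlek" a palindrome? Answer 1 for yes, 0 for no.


Input: kdnmlek
Reversed: kelmndk
  Compare pos 0 ('k') with pos 6 ('k'): match
  Compare pos 1 ('d') with pos 5 ('e'): MISMATCH
  Compare pos 2 ('n') with pos 4 ('l'): MISMATCH
Result: not a palindrome

0
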